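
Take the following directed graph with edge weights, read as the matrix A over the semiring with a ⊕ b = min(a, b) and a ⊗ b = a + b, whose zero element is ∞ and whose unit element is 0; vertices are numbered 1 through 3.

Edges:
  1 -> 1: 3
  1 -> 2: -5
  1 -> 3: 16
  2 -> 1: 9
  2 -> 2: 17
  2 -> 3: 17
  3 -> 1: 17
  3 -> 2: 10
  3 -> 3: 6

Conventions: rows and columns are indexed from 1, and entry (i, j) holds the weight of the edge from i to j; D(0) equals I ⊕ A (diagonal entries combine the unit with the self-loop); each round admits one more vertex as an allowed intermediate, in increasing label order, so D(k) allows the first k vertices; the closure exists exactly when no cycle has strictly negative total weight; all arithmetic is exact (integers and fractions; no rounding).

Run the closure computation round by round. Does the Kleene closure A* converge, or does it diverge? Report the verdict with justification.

D(0):
  [0, -5, 16]
  [9, 0, 17]
  [17, 10, 0]
D(1):
  [0, -5, 16]
  [9, 0, 17]
  [17, 10, 0]
D(2):
  [0, -5, 12]
  [9, 0, 17]
  [17, 10, 0]
D(3):
  [0, -5, 12]
  [9, 0, 17]
  [17, 10, 0]
Key observation: every diagonal entry stays at the unit through all rounds, so no improving cycle exists.
Answer: CONVERGES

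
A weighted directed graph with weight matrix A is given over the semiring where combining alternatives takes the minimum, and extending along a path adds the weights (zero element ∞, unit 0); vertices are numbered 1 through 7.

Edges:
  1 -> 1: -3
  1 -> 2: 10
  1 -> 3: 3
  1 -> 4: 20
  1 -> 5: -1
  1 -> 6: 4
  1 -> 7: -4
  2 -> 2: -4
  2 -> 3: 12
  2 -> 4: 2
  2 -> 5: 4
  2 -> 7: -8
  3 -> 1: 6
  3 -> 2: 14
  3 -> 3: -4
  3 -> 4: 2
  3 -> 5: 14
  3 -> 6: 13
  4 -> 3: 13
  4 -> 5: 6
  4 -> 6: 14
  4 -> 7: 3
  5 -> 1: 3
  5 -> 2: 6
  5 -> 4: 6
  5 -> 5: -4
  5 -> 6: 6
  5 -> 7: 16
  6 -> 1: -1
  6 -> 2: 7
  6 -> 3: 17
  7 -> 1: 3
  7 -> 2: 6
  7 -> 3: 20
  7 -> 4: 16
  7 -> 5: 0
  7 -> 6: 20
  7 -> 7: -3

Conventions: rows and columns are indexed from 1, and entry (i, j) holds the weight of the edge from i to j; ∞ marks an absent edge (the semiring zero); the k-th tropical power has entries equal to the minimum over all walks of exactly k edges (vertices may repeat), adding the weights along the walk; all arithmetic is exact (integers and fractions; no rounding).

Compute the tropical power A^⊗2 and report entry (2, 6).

A^⊗2:
  [-6, 2, -1, 5, -5, 1, -7]
  [-5, -8, 8, -2, -8, 10, -12]
  [2, 10, -8, -2, 5, 9, 2]
  [6, 9, 9, 12, 2, 12, 0]
  [-1, 2, 6, 2, -8, 2, -2]
  [-4, 3, 2, 9, -2, 3, -5]
  [0, 2, 6, 6, -4, 6, -6]
Key observation: the optimum is the walk 2->5->6, with weight 4 + 6 = 10.
Optimal value attained by: walk 2->5->6.
Answer: (A^⊗2)[2][6] = 10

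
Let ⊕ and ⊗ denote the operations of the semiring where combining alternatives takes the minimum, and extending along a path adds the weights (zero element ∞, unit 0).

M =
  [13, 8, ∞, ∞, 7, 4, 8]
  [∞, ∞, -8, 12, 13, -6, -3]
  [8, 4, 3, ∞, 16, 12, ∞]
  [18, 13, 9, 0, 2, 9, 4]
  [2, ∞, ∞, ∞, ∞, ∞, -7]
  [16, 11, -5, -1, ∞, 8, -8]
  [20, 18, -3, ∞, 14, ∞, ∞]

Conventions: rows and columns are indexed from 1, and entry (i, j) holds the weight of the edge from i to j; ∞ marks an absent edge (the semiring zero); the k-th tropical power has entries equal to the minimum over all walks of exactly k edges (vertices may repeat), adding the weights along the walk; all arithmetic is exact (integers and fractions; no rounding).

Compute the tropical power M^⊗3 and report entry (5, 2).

M^⊗2:
  [9, 15, -1, 3, 20, 2, -4]
  [0, -4, -11, -7, 8, 2, -14]
  [11, 7, -4, 11, 15, -2, 1]
  [4, 13, 1, 0, 2, 7, -5]
  [13, 10, -10, ∞, 7, 6, 10]
  [3, -1, -11, -1, 1, 5, 0]
  [5, 1, 0, 30, 13, 9, 7]
M^⊗3:
  [7, 3, -7, 1, 5, 9, -6]
  [-3, -7, -17, -7, -5, -10, -7]
  [4, 0, -7, -3, 12, 1, -10]
  [4, 5, -8, 0, 2, 7, -5]
  [-2, -6, -7, 5, 6, 2, -2]
  [-3, -7, -9, -1, 1, -7, -6]
  [8, 4, -7, 8, 12, -5, -2]
Key observation: the optimum is the walk 5->7->3->2, with weight (-7) + (-3) + 4 = -6.
Optimal value attained by: walk 5->7->3->2.
Answer: (M^⊗3)[5][2] = -6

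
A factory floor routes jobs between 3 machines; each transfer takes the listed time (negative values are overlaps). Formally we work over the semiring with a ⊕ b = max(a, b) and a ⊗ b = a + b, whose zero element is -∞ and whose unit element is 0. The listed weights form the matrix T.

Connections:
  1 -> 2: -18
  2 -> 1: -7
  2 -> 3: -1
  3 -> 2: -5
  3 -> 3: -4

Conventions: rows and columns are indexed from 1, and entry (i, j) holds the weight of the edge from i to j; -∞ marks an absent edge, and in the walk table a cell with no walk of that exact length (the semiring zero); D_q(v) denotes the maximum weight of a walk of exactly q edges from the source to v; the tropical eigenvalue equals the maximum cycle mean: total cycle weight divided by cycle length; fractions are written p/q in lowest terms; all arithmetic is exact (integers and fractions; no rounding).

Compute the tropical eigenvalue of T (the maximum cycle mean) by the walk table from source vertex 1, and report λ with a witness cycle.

q=0: [0, -∞, -∞]
q=1: [-∞, -18, -∞]
q=2: [-25, -∞, -19]
q=3: [-∞, -24, -23]
Optimal cycle mean attained by: cycle 2->3->2, total (-1) + (-5), length 2.
Answer: λ = -3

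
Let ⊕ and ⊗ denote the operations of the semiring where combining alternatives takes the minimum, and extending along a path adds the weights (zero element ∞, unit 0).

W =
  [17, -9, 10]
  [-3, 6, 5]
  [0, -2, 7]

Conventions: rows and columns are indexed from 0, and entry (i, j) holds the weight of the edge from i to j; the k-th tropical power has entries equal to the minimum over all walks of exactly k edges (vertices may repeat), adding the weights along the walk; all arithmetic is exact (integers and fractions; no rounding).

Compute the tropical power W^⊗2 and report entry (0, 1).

W^⊗2:
  [-12, -3, -4]
  [3, -12, 7]
  [-5, -9, 3]
Key observation: the optimum is the walk 0->1->1, with weight (-9) + 6 = -3.
Optimal value attained by: walk 0->1->1.
Answer: (W^⊗2)[0][1] = -3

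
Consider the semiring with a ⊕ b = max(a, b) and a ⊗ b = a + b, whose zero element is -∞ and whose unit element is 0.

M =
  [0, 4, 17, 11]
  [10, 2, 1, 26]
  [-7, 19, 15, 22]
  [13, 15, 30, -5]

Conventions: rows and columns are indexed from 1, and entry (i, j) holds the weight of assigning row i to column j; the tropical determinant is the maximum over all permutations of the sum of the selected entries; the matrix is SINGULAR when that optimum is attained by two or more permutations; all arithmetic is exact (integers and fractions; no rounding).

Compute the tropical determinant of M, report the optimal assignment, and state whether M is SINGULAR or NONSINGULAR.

σ = (1, 2, 3, 4): 0 + 2 + 15 + (-5) = 12
σ = (1, 2, 4, 3): 0 + 2 + 22 + 30 = 54
σ = (1, 3, 2, 4): 0 + 1 + 19 + (-5) = 15
σ = (1, 3, 4, 2): 0 + 1 + 22 + 15 = 38
σ = (1, 4, 2, 3): 0 + 26 + 19 + 30 = 75
σ = (1, 4, 3, 2): 0 + 26 + 15 + 15 = 56
σ = (2, 1, 3, 4): 4 + 10 + 15 + (-5) = 24
σ = (2, 1, 4, 3): 4 + 10 + 22 + 30 = 66
σ = (2, 3, 1, 4): 4 + 1 + (-7) + (-5) = -7
σ = (2, 3, 4, 1): 4 + 1 + 22 + 13 = 40
σ = (2, 4, 1, 3): 4 + 26 + (-7) + 30 = 53
σ = (2, 4, 3, 1): 4 + 26 + 15 + 13 = 58
σ = (3, 1, 2, 4): 17 + 10 + 19 + (-5) = 41
σ = (3, 1, 4, 2): 17 + 10 + 22 + 15 = 64
σ = (3, 2, 1, 4): 17 + 2 + (-7) + (-5) = 7
σ = (3, 2, 4, 1): 17 + 2 + 22 + 13 = 54
σ = (3, 4, 1, 2): 17 + 26 + (-7) + 15 = 51
σ = (3, 4, 2, 1): 17 + 26 + 19 + 13 = 75
σ = (4, 1, 2, 3): 11 + 10 + 19 + 30 = 70
σ = (4, 1, 3, 2): 11 + 10 + 15 + 15 = 51
σ = (4, 2, 1, 3): 11 + 2 + (-7) + 30 = 36
σ = (4, 2, 3, 1): 11 + 2 + 15 + 13 = 41
σ = (4, 3, 1, 2): 11 + 1 + (-7) + 15 = 20
σ = (4, 3, 2, 1): 11 + 1 + 19 + 13 = 44
Optimal value attained by: σ = (1, 4, 2, 3).
Answer: det⊕(M) = 75; verdict: SINGULAR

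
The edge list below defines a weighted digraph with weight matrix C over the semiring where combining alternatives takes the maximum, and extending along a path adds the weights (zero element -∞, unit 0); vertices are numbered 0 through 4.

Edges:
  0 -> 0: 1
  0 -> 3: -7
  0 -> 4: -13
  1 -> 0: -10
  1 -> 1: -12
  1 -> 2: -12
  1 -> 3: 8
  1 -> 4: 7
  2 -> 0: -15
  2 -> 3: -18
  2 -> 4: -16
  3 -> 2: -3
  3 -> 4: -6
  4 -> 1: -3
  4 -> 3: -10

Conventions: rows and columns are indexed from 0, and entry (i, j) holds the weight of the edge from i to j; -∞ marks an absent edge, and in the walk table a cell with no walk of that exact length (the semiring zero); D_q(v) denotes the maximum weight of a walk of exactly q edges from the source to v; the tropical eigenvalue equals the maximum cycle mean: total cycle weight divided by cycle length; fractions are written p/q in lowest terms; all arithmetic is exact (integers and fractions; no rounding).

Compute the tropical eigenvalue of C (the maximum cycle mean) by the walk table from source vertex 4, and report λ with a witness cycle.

q=0: [-∞, -∞, -∞, -∞, 0]
q=1: [-∞, -3, -∞, -10, -∞]
q=2: [-13, -15, -13, 5, 4]
q=3: [-12, 1, 2, -6, -1]
q=4: [-9, -4, -9, 9, 8]
q=5: [-8, 5, 6, 4, 3]
Optimal cycle mean attained by: cycle 1->4->1, total 7 + (-3), length 2.
Answer: λ = 2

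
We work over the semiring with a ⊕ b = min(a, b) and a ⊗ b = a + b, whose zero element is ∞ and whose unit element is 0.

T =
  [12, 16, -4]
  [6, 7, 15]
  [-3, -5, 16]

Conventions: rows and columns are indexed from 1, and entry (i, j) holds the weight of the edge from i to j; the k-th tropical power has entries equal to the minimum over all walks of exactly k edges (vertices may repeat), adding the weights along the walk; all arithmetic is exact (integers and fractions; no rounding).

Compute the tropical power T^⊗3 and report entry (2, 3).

T^⊗2:
  [-7, -9, 8]
  [12, 10, 2]
  [1, 2, -7]
T^⊗3:
  [-3, -2, -11]
  [-1, -3, 8]
  [-10, -12, -3]
Key observation: the optimum is the walk 2->3->1->3, with weight 15 + (-3) + (-4) = 8.
Optimal value attained by: walk 2->3->1->3.
Answer: (T^⊗3)[2][3] = 8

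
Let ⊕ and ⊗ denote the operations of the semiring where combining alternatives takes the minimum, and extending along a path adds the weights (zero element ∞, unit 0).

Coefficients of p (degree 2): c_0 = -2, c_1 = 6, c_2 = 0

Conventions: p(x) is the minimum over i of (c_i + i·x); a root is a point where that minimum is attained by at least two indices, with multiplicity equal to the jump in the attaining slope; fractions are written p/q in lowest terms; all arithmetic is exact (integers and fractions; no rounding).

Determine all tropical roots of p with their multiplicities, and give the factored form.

hull edge (i=0, c=-2) to (i=2, c=0): slope 1, span 2
Factored form: p(x) = 0 ⊗ (x ⊕ (-1)) ⊗ (x ⊕ (-1))
Answer: roots = -1 (mult 2)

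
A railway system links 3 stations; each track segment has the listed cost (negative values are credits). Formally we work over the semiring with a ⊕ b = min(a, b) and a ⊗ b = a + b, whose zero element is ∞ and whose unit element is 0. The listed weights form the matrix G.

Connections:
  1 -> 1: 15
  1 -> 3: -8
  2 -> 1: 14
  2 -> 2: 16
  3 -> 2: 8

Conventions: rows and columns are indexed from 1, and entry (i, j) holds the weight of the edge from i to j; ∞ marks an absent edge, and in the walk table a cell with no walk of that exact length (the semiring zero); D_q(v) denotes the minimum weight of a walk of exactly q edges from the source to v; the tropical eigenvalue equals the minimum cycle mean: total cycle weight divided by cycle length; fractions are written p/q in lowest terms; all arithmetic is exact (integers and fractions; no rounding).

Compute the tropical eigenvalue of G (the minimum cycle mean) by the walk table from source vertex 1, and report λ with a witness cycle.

q=0: [0, ∞, ∞]
q=1: [15, ∞, -8]
q=2: [30, 0, 7]
q=3: [14, 15, 22]
Optimal cycle mean attained by: cycle 1->3->2->1, total (-8) + 8 + 14, length 3.
Answer: λ = 14/3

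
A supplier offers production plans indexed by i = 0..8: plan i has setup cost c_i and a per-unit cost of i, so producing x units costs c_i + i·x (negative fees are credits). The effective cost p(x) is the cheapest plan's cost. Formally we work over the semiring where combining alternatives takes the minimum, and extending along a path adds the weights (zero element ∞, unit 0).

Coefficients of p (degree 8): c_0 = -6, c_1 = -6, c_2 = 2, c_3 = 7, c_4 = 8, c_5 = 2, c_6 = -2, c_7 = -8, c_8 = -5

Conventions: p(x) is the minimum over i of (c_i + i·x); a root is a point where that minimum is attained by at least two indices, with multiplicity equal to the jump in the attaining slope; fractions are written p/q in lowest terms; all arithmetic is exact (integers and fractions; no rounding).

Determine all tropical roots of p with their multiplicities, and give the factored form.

hull edge (i=0, c=-6) to (i=7, c=-8): slope -2/7, span 7
hull edge (i=7, c=-8) to (i=8, c=-5): slope 3, span 1
Factored form: p(x) = -5 ⊗ (x ⊕ (-3)) ⊗ (x ⊕ 2/7) ⊗ (x ⊕ 2/7) ⊗ (x ⊕ 2/7) ⊗ (x ⊕ 2/7) ⊗ (x ⊕ 2/7) ⊗ (x ⊕ 2/7) ⊗ (x ⊕ 2/7)
Answer: roots = -3 (mult 1), 2/7 (mult 7)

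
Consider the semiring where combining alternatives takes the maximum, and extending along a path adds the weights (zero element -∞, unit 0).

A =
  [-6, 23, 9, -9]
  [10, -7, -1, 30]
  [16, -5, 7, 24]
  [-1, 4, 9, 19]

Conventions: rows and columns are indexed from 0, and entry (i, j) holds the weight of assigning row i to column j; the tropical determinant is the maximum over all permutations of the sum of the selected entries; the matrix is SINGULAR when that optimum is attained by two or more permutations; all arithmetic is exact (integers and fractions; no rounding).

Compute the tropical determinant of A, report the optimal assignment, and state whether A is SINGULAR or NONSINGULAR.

σ = (0, 1, 2, 3): (-6) + (-7) + 7 + 19 = 13
σ = (0, 1, 3, 2): (-6) + (-7) + 24 + 9 = 20
σ = (0, 2, 1, 3): (-6) + (-1) + (-5) + 19 = 7
σ = (0, 2, 3, 1): (-6) + (-1) + 24 + 4 = 21
σ = (0, 3, 1, 2): (-6) + 30 + (-5) + 9 = 28
σ = (0, 3, 2, 1): (-6) + 30 + 7 + 4 = 35
σ = (1, 0, 2, 3): 23 + 10 + 7 + 19 = 59
σ = (1, 0, 3, 2): 23 + 10 + 24 + 9 = 66
σ = (1, 2, 0, 3): 23 + (-1) + 16 + 19 = 57
σ = (1, 2, 3, 0): 23 + (-1) + 24 + (-1) = 45
σ = (1, 3, 0, 2): 23 + 30 + 16 + 9 = 78
σ = (1, 3, 2, 0): 23 + 30 + 7 + (-1) = 59
σ = (2, 0, 1, 3): 9 + 10 + (-5) + 19 = 33
σ = (2, 0, 3, 1): 9 + 10 + 24 + 4 = 47
σ = (2, 1, 0, 3): 9 + (-7) + 16 + 19 = 37
σ = (2, 1, 3, 0): 9 + (-7) + 24 + (-1) = 25
σ = (2, 3, 0, 1): 9 + 30 + 16 + 4 = 59
σ = (2, 3, 1, 0): 9 + 30 + (-5) + (-1) = 33
σ = (3, 0, 1, 2): (-9) + 10 + (-5) + 9 = 5
σ = (3, 0, 2, 1): (-9) + 10 + 7 + 4 = 12
σ = (3, 1, 0, 2): (-9) + (-7) + 16 + 9 = 9
σ = (3, 1, 2, 0): (-9) + (-7) + 7 + (-1) = -10
σ = (3, 2, 0, 1): (-9) + (-1) + 16 + 4 = 10
σ = (3, 2, 1, 0): (-9) + (-1) + (-5) + (-1) = -16
Optimal value attained by: σ = (1, 3, 0, 2).
Answer: det⊕(A) = 78; verdict: NONSINGULAR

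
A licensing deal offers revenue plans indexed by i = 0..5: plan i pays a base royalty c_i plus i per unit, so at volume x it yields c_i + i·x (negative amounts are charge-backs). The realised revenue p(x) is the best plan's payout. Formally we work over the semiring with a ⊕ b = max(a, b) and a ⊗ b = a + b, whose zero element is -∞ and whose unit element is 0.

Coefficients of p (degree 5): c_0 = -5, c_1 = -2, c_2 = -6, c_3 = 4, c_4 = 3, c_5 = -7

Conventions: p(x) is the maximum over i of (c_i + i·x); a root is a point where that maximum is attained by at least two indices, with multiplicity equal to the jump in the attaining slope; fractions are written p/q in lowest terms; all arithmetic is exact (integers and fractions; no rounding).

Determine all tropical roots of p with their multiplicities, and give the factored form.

hull edge (i=0, c=-5) to (i=3, c=4): slope 3, span 3
hull edge (i=3, c=4) to (i=4, c=3): slope -1, span 1
hull edge (i=4, c=3) to (i=5, c=-7): slope -10, span 1
Factored form: p(x) = -7 ⊗ (x ⊕ (-3)) ⊗ (x ⊕ (-3)) ⊗ (x ⊕ (-3)) ⊗ (x ⊕ 1) ⊗ (x ⊕ 10)
Answer: roots = -3 (mult 3), 1 (mult 1), 10 (mult 1)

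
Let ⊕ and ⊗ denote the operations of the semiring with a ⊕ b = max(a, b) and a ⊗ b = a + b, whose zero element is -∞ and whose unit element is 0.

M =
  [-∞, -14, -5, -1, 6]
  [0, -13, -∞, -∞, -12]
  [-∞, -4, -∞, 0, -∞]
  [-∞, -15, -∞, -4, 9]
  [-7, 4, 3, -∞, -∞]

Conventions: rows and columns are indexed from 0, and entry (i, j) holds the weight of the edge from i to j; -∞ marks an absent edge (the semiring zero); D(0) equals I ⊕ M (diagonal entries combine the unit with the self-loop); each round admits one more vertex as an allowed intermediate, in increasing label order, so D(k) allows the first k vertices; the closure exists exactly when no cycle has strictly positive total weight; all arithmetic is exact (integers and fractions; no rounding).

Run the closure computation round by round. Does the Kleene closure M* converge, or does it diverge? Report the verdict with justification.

D(0):
  [0, -14, -5, -1, 6]
  [0, 0, -∞, -∞, -12]
  [-∞, -4, 0, 0, -∞]
  [-∞, -15, -∞, 0, 9]
  [-7, 4, 3, -∞, 0]
D(1):
  [0, -14, -5, -1, 6]
  [0, 0, -5, -1, 6]
  [-∞, -4, 0, 0, -∞]
  [-∞, -15, -∞, 0, 9]
  [-7, 4, 3, -8, 0]
Detection: at round 2, diagonal entry (4, 4) turns strictly positive.
Key observation: the cycle 4->1->0->4 has total weight 4 + 0 + 6, which is strictly positive.
Answer: DIVERGES — positive cycle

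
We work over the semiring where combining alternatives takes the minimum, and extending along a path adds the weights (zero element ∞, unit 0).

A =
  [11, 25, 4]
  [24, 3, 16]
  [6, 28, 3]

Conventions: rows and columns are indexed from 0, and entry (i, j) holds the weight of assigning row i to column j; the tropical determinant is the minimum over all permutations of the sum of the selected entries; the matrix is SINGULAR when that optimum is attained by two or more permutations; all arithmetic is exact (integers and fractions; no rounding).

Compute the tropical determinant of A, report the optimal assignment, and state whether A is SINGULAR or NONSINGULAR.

σ = (0, 1, 2): 11 + 3 + 3 = 17
σ = (0, 2, 1): 11 + 16 + 28 = 55
σ = (1, 0, 2): 25 + 24 + 3 = 52
σ = (1, 2, 0): 25 + 16 + 6 = 47
σ = (2, 0, 1): 4 + 24 + 28 = 56
σ = (2, 1, 0): 4 + 3 + 6 = 13
Optimal value attained by: σ = (2, 1, 0).
Answer: det⊕(A) = 13; verdict: NONSINGULAR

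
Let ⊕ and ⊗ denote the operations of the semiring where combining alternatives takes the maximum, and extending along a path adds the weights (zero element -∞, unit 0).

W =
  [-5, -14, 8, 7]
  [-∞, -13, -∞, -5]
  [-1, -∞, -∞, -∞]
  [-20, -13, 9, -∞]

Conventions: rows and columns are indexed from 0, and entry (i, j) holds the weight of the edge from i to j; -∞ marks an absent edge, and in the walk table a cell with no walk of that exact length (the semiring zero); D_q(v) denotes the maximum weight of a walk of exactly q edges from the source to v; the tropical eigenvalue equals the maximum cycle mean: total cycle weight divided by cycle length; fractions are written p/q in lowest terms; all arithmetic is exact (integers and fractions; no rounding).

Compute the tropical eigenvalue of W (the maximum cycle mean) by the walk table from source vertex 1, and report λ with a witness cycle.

q=0: [-∞, 0, -∞, -∞]
q=1: [-∞, -13, -∞, -5]
q=2: [-25, -18, 4, -18]
q=3: [3, -31, -9, -18]
q=4: [-2, -11, 11, 10]
Optimal cycle mean attained by: cycle 0->3->2->0, total 7 + 9 + (-1), length 3.
Answer: λ = 5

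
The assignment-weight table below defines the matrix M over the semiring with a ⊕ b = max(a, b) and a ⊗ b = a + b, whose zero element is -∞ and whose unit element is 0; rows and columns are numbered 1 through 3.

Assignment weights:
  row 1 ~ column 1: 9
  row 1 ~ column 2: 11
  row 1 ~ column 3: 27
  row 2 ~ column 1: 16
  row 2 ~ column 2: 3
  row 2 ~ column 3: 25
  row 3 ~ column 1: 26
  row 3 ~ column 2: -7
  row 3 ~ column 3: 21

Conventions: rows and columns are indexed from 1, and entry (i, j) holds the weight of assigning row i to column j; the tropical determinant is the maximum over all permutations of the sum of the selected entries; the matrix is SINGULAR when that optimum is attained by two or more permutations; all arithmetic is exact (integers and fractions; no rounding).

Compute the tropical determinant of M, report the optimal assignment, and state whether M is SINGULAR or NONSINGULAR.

σ = (1, 2, 3): 9 + 3 + 21 = 33
σ = (1, 3, 2): 9 + 25 + (-7) = 27
σ = (2, 1, 3): 11 + 16 + 21 = 48
σ = (2, 3, 1): 11 + 25 + 26 = 62
σ = (3, 1, 2): 27 + 16 + (-7) = 36
σ = (3, 2, 1): 27 + 3 + 26 = 56
Optimal value attained by: σ = (2, 3, 1).
Answer: det⊕(M) = 62; verdict: NONSINGULAR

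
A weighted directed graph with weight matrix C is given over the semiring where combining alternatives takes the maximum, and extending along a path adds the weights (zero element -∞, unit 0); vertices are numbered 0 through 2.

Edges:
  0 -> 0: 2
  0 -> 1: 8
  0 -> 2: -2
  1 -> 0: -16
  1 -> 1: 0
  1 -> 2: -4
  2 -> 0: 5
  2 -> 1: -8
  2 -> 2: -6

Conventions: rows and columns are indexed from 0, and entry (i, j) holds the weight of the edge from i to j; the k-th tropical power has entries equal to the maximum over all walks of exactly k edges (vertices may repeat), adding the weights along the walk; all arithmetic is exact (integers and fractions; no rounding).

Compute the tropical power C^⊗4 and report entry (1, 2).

C^⊗2:
  [4, 10, 4]
  [1, 0, -4]
  [7, 13, 3]
C^⊗3:
  [9, 12, 6]
  [3, 9, -1]
  [9, 15, 9]
C^⊗4:
  [11, 17, 8]
  [5, 11, 5]
  [14, 17, 11]
Key observation: the optimum is the walk 1->2->0->1->2, with weight (-4) + 5 + 8 + (-4) = 5.
Optimal value attained by: walk 1->2->0->1->2.
Answer: (C^⊗4)[1][2] = 5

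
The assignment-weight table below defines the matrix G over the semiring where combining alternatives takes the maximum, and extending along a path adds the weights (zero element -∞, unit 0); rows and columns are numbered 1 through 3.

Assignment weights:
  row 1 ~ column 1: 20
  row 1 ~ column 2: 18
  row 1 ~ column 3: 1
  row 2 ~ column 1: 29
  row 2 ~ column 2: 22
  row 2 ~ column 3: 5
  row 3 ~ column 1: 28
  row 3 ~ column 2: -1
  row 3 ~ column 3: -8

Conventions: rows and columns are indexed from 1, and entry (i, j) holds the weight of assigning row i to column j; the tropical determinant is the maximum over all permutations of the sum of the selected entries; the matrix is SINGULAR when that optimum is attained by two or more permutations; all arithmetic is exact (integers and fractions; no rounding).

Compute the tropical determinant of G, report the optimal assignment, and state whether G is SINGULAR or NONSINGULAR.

σ = (1, 2, 3): 20 + 22 + (-8) = 34
σ = (1, 3, 2): 20 + 5 + (-1) = 24
σ = (2, 1, 3): 18 + 29 + (-8) = 39
σ = (2, 3, 1): 18 + 5 + 28 = 51
σ = (3, 1, 2): 1 + 29 + (-1) = 29
σ = (3, 2, 1): 1 + 22 + 28 = 51
Optimal value attained by: σ = (2, 3, 1).
Answer: det⊕(G) = 51; verdict: SINGULAR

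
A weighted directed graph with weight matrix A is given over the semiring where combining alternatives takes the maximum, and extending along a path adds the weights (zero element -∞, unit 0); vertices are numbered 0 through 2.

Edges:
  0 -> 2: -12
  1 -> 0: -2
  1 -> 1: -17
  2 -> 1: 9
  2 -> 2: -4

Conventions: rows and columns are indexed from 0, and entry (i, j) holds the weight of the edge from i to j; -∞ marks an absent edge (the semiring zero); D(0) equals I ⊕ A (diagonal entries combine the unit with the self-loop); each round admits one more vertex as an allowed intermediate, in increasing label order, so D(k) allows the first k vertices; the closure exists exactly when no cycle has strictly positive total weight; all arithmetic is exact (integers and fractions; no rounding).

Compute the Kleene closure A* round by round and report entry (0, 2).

D(0):
  [0, -∞, -12]
  [-2, 0, -∞]
  [-∞, 9, 0]
D(1):
  [0, -∞, -12]
  [-2, 0, -14]
  [-∞, 9, 0]
D(2):
  [0, -∞, -12]
  [-2, 0, -14]
  [7, 9, 0]
D(3):
  [0, -3, -12]
  [-2, 0, -14]
  [7, 9, 0]
Answer: A*[0][2] = -12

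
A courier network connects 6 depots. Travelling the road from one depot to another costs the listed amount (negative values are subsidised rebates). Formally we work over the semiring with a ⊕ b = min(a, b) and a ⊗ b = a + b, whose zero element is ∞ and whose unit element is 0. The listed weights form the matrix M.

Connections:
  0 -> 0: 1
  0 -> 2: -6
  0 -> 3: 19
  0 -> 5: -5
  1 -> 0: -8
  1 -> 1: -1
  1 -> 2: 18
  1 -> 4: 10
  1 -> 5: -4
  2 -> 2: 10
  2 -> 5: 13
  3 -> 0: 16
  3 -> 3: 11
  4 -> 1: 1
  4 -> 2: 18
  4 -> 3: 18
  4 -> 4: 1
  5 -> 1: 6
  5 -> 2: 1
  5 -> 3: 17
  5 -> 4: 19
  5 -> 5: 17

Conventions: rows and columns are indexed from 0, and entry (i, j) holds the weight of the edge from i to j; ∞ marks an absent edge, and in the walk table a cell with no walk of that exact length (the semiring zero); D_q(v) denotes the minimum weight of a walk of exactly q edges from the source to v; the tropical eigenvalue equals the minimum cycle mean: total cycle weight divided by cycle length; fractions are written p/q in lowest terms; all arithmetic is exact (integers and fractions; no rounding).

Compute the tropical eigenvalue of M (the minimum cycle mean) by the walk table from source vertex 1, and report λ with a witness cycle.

q=0: [∞, 0, ∞, ∞, ∞, ∞]
q=1: [-8, -1, 18, ∞, 10, -4]
q=2: [-9, -2, -14, 11, 9, -13]
q=3: [-10, -7, -15, 4, 6, -14]
q=4: [-15, -8, -16, 3, 3, -15]
q=5: [-16, -9, -21, 2, 2, -20]
q=6: [-17, -14, -22, -3, -1, -21]
Optimal cycle mean attained by: cycle 0->5->1->0, total (-5) + 6 + (-8), length 3.
Answer: λ = -7/3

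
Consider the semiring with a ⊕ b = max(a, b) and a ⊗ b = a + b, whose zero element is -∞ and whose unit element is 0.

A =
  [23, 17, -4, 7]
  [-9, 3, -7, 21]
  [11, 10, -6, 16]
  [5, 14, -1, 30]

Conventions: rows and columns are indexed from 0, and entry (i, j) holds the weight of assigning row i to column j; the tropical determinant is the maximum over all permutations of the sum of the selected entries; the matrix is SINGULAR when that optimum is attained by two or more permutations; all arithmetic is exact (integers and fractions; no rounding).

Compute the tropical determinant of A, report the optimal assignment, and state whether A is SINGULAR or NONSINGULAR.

σ = (0, 1, 2, 3): 23 + 3 + (-6) + 30 = 50
σ = (0, 1, 3, 2): 23 + 3 + 16 + (-1) = 41
σ = (0, 2, 1, 3): 23 + (-7) + 10 + 30 = 56
σ = (0, 2, 3, 1): 23 + (-7) + 16 + 14 = 46
σ = (0, 3, 1, 2): 23 + 21 + 10 + (-1) = 53
σ = (0, 3, 2, 1): 23 + 21 + (-6) + 14 = 52
σ = (1, 0, 2, 3): 17 + (-9) + (-6) + 30 = 32
σ = (1, 0, 3, 2): 17 + (-9) + 16 + (-1) = 23
σ = (1, 2, 0, 3): 17 + (-7) + 11 + 30 = 51
σ = (1, 2, 3, 0): 17 + (-7) + 16 + 5 = 31
σ = (1, 3, 0, 2): 17 + 21 + 11 + (-1) = 48
σ = (1, 3, 2, 0): 17 + 21 + (-6) + 5 = 37
σ = (2, 0, 1, 3): (-4) + (-9) + 10 + 30 = 27
σ = (2, 0, 3, 1): (-4) + (-9) + 16 + 14 = 17
σ = (2, 1, 0, 3): (-4) + 3 + 11 + 30 = 40
σ = (2, 1, 3, 0): (-4) + 3 + 16 + 5 = 20
σ = (2, 3, 0, 1): (-4) + 21 + 11 + 14 = 42
σ = (2, 3, 1, 0): (-4) + 21 + 10 + 5 = 32
σ = (3, 0, 1, 2): 7 + (-9) + 10 + (-1) = 7
σ = (3, 0, 2, 1): 7 + (-9) + (-6) + 14 = 6
σ = (3, 1, 0, 2): 7 + 3 + 11 + (-1) = 20
σ = (3, 1, 2, 0): 7 + 3 + (-6) + 5 = 9
σ = (3, 2, 0, 1): 7 + (-7) + 11 + 14 = 25
σ = (3, 2, 1, 0): 7 + (-7) + 10 + 5 = 15
Optimal value attained by: σ = (0, 2, 1, 3).
Answer: det⊕(A) = 56; verdict: NONSINGULAR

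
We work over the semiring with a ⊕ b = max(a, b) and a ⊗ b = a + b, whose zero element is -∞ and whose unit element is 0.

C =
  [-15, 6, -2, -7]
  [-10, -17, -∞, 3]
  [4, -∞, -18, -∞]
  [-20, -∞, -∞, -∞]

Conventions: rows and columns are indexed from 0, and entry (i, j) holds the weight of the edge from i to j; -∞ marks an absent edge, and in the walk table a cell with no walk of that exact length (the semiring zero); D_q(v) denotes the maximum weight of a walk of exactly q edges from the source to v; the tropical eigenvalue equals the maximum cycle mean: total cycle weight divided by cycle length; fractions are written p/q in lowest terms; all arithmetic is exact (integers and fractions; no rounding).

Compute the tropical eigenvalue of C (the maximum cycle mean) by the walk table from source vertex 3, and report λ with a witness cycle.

q=0: [-∞, -∞, -∞, 0]
q=1: [-20, -∞, -∞, -∞]
q=2: [-35, -14, -22, -27]
q=3: [-18, -29, -37, -11]
q=4: [-31, -12, -20, -25]
Optimal cycle mean attained by: cycle 0->2->0, total (-2) + 4, length 2.
Answer: λ = 1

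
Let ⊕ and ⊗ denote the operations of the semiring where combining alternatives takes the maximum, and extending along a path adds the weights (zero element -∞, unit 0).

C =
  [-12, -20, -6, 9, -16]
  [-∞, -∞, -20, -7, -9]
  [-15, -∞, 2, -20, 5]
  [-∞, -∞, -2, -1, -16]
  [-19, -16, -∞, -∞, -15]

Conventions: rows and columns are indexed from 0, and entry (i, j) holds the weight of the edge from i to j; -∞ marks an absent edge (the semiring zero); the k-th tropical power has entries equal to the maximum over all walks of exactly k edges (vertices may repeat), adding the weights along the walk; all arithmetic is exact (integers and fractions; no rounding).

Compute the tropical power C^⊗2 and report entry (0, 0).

C^⊗2:
  [-21, -32, 7, 8, -1]
  [-28, -25, -9, -8, -15]
  [-13, -11, 4, -6, 7]
  [-17, -32, 0, -2, 3]
  [-31, -31, -25, -10, -25]
Key observation: the optimum is the walk 0->2->0, with weight (-6) + (-15) = -21.
Optimal value attained by: walk 0->2->0.
Answer: (C^⊗2)[0][0] = -21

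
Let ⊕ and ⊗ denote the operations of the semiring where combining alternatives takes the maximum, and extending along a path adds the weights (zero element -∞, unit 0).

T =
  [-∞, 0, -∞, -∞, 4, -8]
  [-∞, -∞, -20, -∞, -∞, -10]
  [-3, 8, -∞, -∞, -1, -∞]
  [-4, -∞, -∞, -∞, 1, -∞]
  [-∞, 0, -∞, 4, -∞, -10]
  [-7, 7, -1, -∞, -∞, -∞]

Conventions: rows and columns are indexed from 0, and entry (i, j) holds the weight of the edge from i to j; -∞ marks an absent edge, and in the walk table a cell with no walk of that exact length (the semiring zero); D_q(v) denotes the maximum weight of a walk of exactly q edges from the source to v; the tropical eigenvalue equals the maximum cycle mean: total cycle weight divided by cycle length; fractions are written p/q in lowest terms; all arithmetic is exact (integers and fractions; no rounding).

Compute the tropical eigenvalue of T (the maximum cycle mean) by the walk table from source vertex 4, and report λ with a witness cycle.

q=0: [-∞, -∞, -∞, -∞, 0, -∞]
q=1: [-∞, 0, -∞, 4, -∞, -10]
q=2: [0, -3, -11, -∞, 5, -10]
q=3: [-14, 5, -11, 9, 4, -5]
q=4: [5, 4, -6, 8, 10, -5]
q=5: [4, 10, -6, 14, 9, 0]
q=6: [10, 9, -1, 13, 15, 0]
Optimal cycle mean attained by: cycle 3->4->3, total 1 + 4, length 2.
Answer: λ = 5/2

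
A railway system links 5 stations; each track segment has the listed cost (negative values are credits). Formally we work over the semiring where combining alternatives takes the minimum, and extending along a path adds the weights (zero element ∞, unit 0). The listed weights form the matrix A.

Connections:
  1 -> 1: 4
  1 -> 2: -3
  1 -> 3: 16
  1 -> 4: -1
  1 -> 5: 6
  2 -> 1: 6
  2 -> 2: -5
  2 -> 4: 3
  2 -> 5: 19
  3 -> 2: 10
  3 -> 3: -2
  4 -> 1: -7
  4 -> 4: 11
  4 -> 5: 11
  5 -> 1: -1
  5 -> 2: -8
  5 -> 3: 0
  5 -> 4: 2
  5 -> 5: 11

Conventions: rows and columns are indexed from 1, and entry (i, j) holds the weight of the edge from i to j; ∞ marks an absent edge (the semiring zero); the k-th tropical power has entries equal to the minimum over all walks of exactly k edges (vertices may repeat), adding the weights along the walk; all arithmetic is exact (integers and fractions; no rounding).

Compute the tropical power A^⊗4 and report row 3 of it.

A^⊗2:
  [-8, -8, 6, 0, 10]
  [-4, -10, 19, -2, 12]
  [16, 5, -4, 13, 29]
  [-3, -10, 9, -8, -1]
  [-5, -13, -2, -5, 5]
A^⊗3:
  [-7, -13, 4, -9, -2]
  [-9, -15, 12, -7, 2]
  [6, 0, -6, 8, 22]
  [-15, -15, -1, -7, 3]
  [-12, -18, -4, -10, 1]
A^⊗4:
  [-16, -18, -2, -10, -1]
  [-14, -20, 2, -12, -3]
  [1, -5, -8, 3, 12]
  [-14, -20, -3, -16, -9]
  [-17, -23, -6, -15, -6]
Answer: row 3 of A^⊗4 = [1, -5, -8, 3, 12]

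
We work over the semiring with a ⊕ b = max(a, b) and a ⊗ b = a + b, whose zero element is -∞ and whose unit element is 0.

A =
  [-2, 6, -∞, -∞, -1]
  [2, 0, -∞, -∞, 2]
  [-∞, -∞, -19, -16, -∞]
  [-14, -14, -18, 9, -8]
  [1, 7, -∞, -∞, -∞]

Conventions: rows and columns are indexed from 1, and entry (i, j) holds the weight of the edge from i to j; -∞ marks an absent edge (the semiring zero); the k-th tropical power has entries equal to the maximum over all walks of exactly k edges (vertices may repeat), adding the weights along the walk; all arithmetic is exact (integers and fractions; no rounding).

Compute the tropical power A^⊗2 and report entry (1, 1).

A^⊗2:
  [8, 6, -∞, -∞, 8]
  [3, 9, -∞, -∞, 2]
  [-30, -30, -34, -7, -24]
  [-5, -1, -9, 18, 1]
  [9, 7, -∞, -∞, 9]
Key observation: the optimum is the walk 1->2->1, with weight 6 + 2 = 8.
Optimal value attained by: walk 1->2->1.
Answer: (A^⊗2)[1][1] = 8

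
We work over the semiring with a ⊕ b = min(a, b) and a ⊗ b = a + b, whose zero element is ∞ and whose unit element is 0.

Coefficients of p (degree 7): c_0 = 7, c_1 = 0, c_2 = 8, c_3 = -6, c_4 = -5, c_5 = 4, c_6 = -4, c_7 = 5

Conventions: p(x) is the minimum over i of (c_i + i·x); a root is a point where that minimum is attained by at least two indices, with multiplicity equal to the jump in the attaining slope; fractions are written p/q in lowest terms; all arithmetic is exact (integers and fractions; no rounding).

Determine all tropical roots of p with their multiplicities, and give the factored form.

hull edge (i=0, c=7) to (i=1, c=0): slope -7, span 1
hull edge (i=1, c=0) to (i=3, c=-6): slope -3, span 2
hull edge (i=3, c=-6) to (i=6, c=-4): slope 2/3, span 3
hull edge (i=6, c=-4) to (i=7, c=5): slope 9, span 1
Factored form: p(x) = 5 ⊗ (x ⊕ (-9)) ⊗ (x ⊕ (-2/3)) ⊗ (x ⊕ (-2/3)) ⊗ (x ⊕ (-2/3)) ⊗ (x ⊕ 3) ⊗ (x ⊕ 3) ⊗ (x ⊕ 7)
Answer: roots = -9 (mult 1), -2/3 (mult 3), 3 (mult 2), 7 (mult 1)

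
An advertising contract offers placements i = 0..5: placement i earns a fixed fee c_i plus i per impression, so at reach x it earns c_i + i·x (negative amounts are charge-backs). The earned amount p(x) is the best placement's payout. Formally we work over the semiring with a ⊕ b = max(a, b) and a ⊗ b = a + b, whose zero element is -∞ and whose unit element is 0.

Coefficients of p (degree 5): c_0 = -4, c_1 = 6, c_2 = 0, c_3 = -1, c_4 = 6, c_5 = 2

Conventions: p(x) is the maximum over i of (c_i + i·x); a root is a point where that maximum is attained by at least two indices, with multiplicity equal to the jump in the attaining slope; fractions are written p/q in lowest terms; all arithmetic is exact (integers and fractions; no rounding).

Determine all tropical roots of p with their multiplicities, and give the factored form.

hull edge (i=0, c=-4) to (i=1, c=6): slope 10, span 1
hull edge (i=1, c=6) to (i=4, c=6): slope 0, span 3
hull edge (i=4, c=6) to (i=5, c=2): slope -4, span 1
Factored form: p(x) = 2 ⊗ (x ⊕ (-10)) ⊗ (x ⊕ 0) ⊗ (x ⊕ 0) ⊗ (x ⊕ 0) ⊗ (x ⊕ 4)
Answer: roots = -10 (mult 1), 0 (mult 3), 4 (mult 1)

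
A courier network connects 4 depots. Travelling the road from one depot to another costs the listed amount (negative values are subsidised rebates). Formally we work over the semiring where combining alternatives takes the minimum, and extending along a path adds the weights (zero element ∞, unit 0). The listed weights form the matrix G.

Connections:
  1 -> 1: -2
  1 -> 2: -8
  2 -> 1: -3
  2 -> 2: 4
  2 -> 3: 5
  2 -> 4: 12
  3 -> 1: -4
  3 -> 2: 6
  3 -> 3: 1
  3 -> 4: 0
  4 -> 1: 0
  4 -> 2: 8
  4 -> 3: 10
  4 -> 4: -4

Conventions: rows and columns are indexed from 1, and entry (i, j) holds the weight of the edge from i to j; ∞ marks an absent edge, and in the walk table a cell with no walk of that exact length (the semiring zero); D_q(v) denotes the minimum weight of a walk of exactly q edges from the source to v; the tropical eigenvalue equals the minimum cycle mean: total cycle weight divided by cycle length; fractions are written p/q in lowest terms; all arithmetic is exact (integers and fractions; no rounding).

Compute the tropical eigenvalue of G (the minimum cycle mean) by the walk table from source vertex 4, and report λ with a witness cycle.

q=0: [∞, ∞, ∞, 0]
q=1: [0, 8, 10, -4]
q=2: [-4, -8, 6, -8]
q=3: [-11, -12, -3, -12]
q=4: [-15, -19, -7, -16]
Optimal cycle mean attained by: cycle 1->2->1, total (-8) + (-3), length 2.
Answer: λ = -11/2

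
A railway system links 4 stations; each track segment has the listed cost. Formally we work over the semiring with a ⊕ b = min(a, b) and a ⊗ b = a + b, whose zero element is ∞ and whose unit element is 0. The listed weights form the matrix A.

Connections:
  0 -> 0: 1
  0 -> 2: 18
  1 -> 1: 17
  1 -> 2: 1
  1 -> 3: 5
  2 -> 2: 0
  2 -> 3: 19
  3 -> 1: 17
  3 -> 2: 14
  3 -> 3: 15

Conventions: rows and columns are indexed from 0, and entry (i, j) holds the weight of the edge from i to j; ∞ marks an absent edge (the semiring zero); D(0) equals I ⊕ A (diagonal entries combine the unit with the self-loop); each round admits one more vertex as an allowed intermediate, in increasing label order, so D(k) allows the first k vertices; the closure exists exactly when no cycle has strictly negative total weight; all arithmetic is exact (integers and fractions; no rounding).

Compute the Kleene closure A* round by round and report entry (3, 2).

D(0):
  [0, ∞, 18, ∞]
  [∞, 0, 1, 5]
  [∞, ∞, 0, 19]
  [∞, 17, 14, 0]
D(1):
  [0, ∞, 18, ∞]
  [∞, 0, 1, 5]
  [∞, ∞, 0, 19]
  [∞, 17, 14, 0]
D(2):
  [0, ∞, 18, ∞]
  [∞, 0, 1, 5]
  [∞, ∞, 0, 19]
  [∞, 17, 14, 0]
D(3):
  [0, ∞, 18, 37]
  [∞, 0, 1, 5]
  [∞, ∞, 0, 19]
  [∞, 17, 14, 0]
D(4):
  [0, 54, 18, 37]
  [∞, 0, 1, 5]
  [∞, 36, 0, 19]
  [∞, 17, 14, 0]
Answer: A*[3][2] = 14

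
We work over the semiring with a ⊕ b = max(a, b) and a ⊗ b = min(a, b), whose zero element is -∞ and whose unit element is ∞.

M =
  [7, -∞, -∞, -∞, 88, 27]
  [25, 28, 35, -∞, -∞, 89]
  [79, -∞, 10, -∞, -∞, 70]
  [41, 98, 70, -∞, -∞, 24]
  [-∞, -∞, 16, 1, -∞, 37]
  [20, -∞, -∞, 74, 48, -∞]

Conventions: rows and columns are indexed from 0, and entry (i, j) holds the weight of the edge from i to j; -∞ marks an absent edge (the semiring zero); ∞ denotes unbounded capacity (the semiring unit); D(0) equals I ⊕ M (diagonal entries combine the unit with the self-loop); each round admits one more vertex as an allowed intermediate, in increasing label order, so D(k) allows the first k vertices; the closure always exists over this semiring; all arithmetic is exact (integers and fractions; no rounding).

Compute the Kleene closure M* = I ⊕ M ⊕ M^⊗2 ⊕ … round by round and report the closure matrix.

D(0):
  [∞, -∞, -∞, -∞, 88, 27]
  [25, ∞, 35, -∞, -∞, 89]
  [79, -∞, ∞, -∞, -∞, 70]
  [41, 98, 70, ∞, -∞, 24]
  [-∞, -∞, 16, 1, ∞, 37]
  [20, -∞, -∞, 74, 48, ∞]
D(1):
  [∞, -∞, -∞, -∞, 88, 27]
  [25, ∞, 35, -∞, 25, 89]
  [79, -∞, ∞, -∞, 79, 70]
  [41, 98, 70, ∞, 41, 27]
  [-∞, -∞, 16, 1, ∞, 37]
  [20, -∞, -∞, 74, 48, ∞]
D(2):
  [∞, -∞, -∞, -∞, 88, 27]
  [25, ∞, 35, -∞, 25, 89]
  [79, -∞, ∞, -∞, 79, 70]
  [41, 98, 70, ∞, 41, 89]
  [-∞, -∞, 16, 1, ∞, 37]
  [20, -∞, -∞, 74, 48, ∞]
D(3):
  [∞, -∞, -∞, -∞, 88, 27]
  [35, ∞, 35, -∞, 35, 89]
  [79, -∞, ∞, -∞, 79, 70]
  [70, 98, 70, ∞, 70, 89]
  [16, -∞, 16, 1, ∞, 37]
  [20, -∞, -∞, 74, 48, ∞]
D(4):
  [∞, -∞, -∞, -∞, 88, 27]
  [35, ∞, 35, -∞, 35, 89]
  [79, -∞, ∞, -∞, 79, 70]
  [70, 98, 70, ∞, 70, 89]
  [16, 1, 16, 1, ∞, 37]
  [70, 74, 70, 74, 70, ∞]
D(5):
  [∞, 1, 16, 1, 88, 37]
  [35, ∞, 35, 1, 35, 89]
  [79, 1, ∞, 1, 79, 70]
  [70, 98, 70, ∞, 70, 89]
  [16, 1, 16, 1, ∞, 37]
  [70, 74, 70, 74, 70, ∞]
D(6):
  [∞, 37, 37, 37, 88, 37]
  [70, ∞, 70, 74, 70, 89]
  [79, 70, ∞, 70, 79, 70]
  [70, 98, 70, ∞, 70, 89]
  [37, 37, 37, 37, ∞, 37]
  [70, 74, 70, 74, 70, ∞]
Answer: M* = [[∞, 37, 37, 37, 88, 37], [70, ∞, 70, 74, 70, 89], [79, 70, ∞, 70, 79, 70], [70, 98, 70, ∞, 70, 89], [37, 37, 37, 37, ∞, 37], [70, 74, 70, 74, 70, ∞]]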